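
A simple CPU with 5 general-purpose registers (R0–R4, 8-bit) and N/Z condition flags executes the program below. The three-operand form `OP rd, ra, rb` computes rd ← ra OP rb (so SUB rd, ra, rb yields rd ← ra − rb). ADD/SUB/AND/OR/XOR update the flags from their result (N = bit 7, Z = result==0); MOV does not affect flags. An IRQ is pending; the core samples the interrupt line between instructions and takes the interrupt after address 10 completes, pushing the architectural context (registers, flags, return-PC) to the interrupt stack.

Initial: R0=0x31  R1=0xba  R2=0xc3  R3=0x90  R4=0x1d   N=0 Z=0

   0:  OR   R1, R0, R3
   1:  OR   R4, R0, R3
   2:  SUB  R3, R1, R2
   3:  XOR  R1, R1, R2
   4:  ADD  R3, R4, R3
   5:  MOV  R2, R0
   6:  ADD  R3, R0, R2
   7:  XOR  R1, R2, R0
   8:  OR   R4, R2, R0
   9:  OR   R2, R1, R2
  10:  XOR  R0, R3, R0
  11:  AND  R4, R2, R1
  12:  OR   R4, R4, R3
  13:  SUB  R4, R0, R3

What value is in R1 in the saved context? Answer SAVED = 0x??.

after  0: R0=0x31 R1=0xb1 R2=0xc3 R3=0x90 R4=0x1d  N=1 Z=0
after  1: R0=0x31 R1=0xb1 R2=0xc3 R3=0x90 R4=0xb1  N=1 Z=0
after  2: R0=0x31 R1=0xb1 R2=0xc3 R3=0xee R4=0xb1  N=1 Z=0
after  3: R0=0x31 R1=0x72 R2=0xc3 R3=0xee R4=0xb1  N=0 Z=0
after  4: R0=0x31 R1=0x72 R2=0xc3 R3=0x9f R4=0xb1  N=1 Z=0
after  5: R0=0x31 R1=0x72 R2=0x31 R3=0x9f R4=0xb1  N=1 Z=0
after  6: R0=0x31 R1=0x72 R2=0x31 R3=0x62 R4=0xb1  N=0 Z=0
after  7: R0=0x31 R1=0x00 R2=0x31 R3=0x62 R4=0xb1  N=0 Z=1
after  8: R0=0x31 R1=0x00 R2=0x31 R3=0x62 R4=0x31  N=0 Z=0
after  9: R0=0x31 R1=0x00 R2=0x31 R3=0x62 R4=0x31  N=0 Z=0
after 10: R0=0x53 R1=0x00 R2=0x31 R3=0x62 R4=0x31  N=0 Z=0
-- IRQ taken; context saved, return-PC = 11 --

SAVED = 0x00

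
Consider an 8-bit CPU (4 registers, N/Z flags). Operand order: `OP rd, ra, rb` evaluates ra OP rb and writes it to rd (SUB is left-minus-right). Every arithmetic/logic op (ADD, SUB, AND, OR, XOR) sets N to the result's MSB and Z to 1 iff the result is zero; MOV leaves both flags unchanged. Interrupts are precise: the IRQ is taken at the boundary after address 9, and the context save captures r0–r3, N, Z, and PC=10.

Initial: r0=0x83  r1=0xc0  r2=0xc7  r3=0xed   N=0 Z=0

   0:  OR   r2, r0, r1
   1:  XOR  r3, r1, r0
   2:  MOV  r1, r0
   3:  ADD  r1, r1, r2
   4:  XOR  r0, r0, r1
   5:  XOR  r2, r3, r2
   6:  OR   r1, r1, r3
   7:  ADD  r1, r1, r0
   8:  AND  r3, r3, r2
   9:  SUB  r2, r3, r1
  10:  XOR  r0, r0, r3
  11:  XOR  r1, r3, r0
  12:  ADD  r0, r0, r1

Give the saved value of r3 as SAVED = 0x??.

SAVED = 0x00

after  0: r0=0x83 r1=0xc0 r2=0xc3 r3=0xed  N=1 Z=0
after  1: r0=0x83 r1=0xc0 r2=0xc3 r3=0x43  N=0 Z=0
after  2: r0=0x83 r1=0x83 r2=0xc3 r3=0x43  N=0 Z=0
after  3: r0=0x83 r1=0x46 r2=0xc3 r3=0x43  N=0 Z=0
after  4: r0=0xc5 r1=0x46 r2=0xc3 r3=0x43  N=1 Z=0
after  5: r0=0xc5 r1=0x46 r2=0x80 r3=0x43  N=1 Z=0
after  6: r0=0xc5 r1=0x47 r2=0x80 r3=0x43  N=0 Z=0
after  7: r0=0xc5 r1=0x0c r2=0x80 r3=0x43  N=0 Z=0
after  8: r0=0xc5 r1=0x0c r2=0x80 r3=0x00  N=0 Z=1
after  9: r0=0xc5 r1=0x0c r2=0xf4 r3=0x00  N=1 Z=0
-- IRQ taken; context saved, return-PC = 10 --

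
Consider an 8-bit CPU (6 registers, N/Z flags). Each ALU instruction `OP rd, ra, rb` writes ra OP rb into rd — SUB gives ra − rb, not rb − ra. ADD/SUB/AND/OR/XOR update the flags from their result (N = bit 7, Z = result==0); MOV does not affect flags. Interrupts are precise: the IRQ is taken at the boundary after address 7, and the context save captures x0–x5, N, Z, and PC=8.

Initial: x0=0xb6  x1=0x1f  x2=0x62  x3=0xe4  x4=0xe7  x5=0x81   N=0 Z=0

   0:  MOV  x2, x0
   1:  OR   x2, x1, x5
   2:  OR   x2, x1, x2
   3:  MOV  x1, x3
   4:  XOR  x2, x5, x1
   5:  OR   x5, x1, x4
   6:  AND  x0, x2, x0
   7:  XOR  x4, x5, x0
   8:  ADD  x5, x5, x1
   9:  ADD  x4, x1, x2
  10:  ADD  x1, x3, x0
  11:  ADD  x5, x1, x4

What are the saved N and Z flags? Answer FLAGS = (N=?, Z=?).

after  0: x0=0xb6 x1=0x1f x2=0xb6 x3=0xe4 x4=0xe7 x5=0x81  N=0 Z=0
after  1: x0=0xb6 x1=0x1f x2=0x9f x3=0xe4 x4=0xe7 x5=0x81  N=1 Z=0
after  2: x0=0xb6 x1=0x1f x2=0x9f x3=0xe4 x4=0xe7 x5=0x81  N=1 Z=0
after  3: x0=0xb6 x1=0xe4 x2=0x9f x3=0xe4 x4=0xe7 x5=0x81  N=1 Z=0
after  4: x0=0xb6 x1=0xe4 x2=0x65 x3=0xe4 x4=0xe7 x5=0x81  N=0 Z=0
after  5: x0=0xb6 x1=0xe4 x2=0x65 x3=0xe4 x4=0xe7 x5=0xe7  N=1 Z=0
after  6: x0=0x24 x1=0xe4 x2=0x65 x3=0xe4 x4=0xe7 x5=0xe7  N=0 Z=0
after  7: x0=0x24 x1=0xe4 x2=0x65 x3=0xe4 x4=0xc3 x5=0xe7  N=1 Z=0
-- IRQ taken; context saved, return-PC = 8 --

FLAGS = (N=1, Z=0)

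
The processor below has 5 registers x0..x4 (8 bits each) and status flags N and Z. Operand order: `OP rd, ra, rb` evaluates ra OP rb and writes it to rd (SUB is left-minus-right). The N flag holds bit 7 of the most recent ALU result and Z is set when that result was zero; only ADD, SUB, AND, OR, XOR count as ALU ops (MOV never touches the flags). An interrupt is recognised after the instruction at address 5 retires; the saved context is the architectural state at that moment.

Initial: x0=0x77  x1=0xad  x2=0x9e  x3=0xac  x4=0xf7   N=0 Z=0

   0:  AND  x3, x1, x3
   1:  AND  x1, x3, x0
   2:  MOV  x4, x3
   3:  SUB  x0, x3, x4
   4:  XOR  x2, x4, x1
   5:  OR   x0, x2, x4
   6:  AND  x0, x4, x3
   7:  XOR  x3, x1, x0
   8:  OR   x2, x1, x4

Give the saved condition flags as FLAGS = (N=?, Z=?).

after  0: x0=0x77 x1=0xad x2=0x9e x3=0xac x4=0xf7  N=1 Z=0
after  1: x0=0x77 x1=0x24 x2=0x9e x3=0xac x4=0xf7  N=0 Z=0
after  2: x0=0x77 x1=0x24 x2=0x9e x3=0xac x4=0xac  N=0 Z=0
after  3: x0=0x00 x1=0x24 x2=0x9e x3=0xac x4=0xac  N=0 Z=1
after  4: x0=0x00 x1=0x24 x2=0x88 x3=0xac x4=0xac  N=1 Z=0
after  5: x0=0xac x1=0x24 x2=0x88 x3=0xac x4=0xac  N=1 Z=0
-- IRQ taken; context saved, return-PC = 6 --

FLAGS = (N=1, Z=0)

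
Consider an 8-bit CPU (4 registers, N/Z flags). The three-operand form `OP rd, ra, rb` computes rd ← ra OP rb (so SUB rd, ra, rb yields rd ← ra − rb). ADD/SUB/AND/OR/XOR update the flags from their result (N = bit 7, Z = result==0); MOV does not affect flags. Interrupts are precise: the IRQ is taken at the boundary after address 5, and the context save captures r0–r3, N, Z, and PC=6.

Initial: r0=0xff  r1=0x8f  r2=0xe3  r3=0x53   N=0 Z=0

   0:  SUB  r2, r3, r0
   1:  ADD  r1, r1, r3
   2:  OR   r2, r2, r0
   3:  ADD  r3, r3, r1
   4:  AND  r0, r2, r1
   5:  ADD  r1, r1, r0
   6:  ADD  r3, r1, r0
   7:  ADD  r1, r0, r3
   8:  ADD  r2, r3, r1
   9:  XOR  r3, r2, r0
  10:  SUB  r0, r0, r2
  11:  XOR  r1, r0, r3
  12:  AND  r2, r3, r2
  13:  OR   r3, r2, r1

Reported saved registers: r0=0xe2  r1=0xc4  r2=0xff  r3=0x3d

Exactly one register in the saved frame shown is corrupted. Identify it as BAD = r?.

after  0: r0=0xff r1=0x8f r2=0x54 r3=0x53  N=0 Z=0
after  1: r0=0xff r1=0xe2 r2=0x54 r3=0x53  N=1 Z=0
after  2: r0=0xff r1=0xe2 r2=0xff r3=0x53  N=1 Z=0
after  3: r0=0xff r1=0xe2 r2=0xff r3=0x35  N=0 Z=0
after  4: r0=0xe2 r1=0xe2 r2=0xff r3=0x35  N=1 Z=0
after  5: r0=0xe2 r1=0xc4 r2=0xff r3=0x35  N=1 Z=0
-- IRQ taken; context saved, return-PC = 6 --
mismatch: r3: reported 0x3d vs actual 0x35

BAD = r3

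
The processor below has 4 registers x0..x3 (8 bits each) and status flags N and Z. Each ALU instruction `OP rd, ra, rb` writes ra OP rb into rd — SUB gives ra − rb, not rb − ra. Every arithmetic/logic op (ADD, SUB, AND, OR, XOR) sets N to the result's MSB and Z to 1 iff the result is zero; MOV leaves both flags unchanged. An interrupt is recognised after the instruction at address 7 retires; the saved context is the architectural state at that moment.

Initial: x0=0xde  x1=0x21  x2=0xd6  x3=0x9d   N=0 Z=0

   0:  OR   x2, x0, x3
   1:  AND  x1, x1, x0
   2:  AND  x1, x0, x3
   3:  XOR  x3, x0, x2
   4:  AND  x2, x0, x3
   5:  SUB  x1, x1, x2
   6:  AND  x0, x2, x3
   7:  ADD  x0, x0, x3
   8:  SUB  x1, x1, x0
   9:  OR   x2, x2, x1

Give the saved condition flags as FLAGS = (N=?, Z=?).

after  0: x0=0xde x1=0x21 x2=0xdf x3=0x9d  N=1 Z=0
after  1: x0=0xde x1=0x00 x2=0xdf x3=0x9d  N=0 Z=1
after  2: x0=0xde x1=0x9c x2=0xdf x3=0x9d  N=1 Z=0
after  3: x0=0xde x1=0x9c x2=0xdf x3=0x01  N=0 Z=0
after  4: x0=0xde x1=0x9c x2=0x00 x3=0x01  N=0 Z=1
after  5: x0=0xde x1=0x9c x2=0x00 x3=0x01  N=1 Z=0
after  6: x0=0x00 x1=0x9c x2=0x00 x3=0x01  N=0 Z=1
after  7: x0=0x01 x1=0x9c x2=0x00 x3=0x01  N=0 Z=0
-- IRQ taken; context saved, return-PC = 8 --

FLAGS = (N=0, Z=0)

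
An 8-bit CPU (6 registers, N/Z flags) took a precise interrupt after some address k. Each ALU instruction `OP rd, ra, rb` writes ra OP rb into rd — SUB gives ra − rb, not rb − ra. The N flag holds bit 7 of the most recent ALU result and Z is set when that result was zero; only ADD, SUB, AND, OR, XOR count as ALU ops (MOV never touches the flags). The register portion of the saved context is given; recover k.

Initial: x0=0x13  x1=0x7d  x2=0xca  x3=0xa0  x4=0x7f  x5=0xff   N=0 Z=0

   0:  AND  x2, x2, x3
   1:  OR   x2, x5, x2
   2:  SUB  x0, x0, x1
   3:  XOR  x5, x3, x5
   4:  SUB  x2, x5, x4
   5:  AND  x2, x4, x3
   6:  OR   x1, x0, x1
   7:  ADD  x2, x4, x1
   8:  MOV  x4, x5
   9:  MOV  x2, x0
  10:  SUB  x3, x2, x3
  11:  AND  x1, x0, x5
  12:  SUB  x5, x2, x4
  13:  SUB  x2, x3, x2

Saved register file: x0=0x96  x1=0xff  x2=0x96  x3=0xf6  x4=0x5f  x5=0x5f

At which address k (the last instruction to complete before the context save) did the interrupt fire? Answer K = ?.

after  0: x0=0x13 x1=0x7d x2=0x80 x3=0xa0 x4=0x7f x5=0xff  N=1 Z=0
after  1: x0=0x13 x1=0x7d x2=0xff x3=0xa0 x4=0x7f x5=0xff  N=1 Z=0
after  2: x0=0x96 x1=0x7d x2=0xff x3=0xa0 x4=0x7f x5=0xff  N=1 Z=0
after  3: x0=0x96 x1=0x7d x2=0xff x3=0xa0 x4=0x7f x5=0x5f  N=0 Z=0
after  4: x0=0x96 x1=0x7d x2=0xe0 x3=0xa0 x4=0x7f x5=0x5f  N=1 Z=0
after  5: x0=0x96 x1=0x7d x2=0x20 x3=0xa0 x4=0x7f x5=0x5f  N=0 Z=0
after  6: x0=0x96 x1=0xff x2=0x20 x3=0xa0 x4=0x7f x5=0x5f  N=1 Z=0
after  7: x0=0x96 x1=0xff x2=0x7e x3=0xa0 x4=0x7f x5=0x5f  N=0 Z=0
after  8: x0=0x96 x1=0xff x2=0x7e x3=0xa0 x4=0x5f x5=0x5f  N=0 Z=0
after  9: x0=0x96 x1=0xff x2=0x96 x3=0xa0 x4=0x5f x5=0x5f  N=0 Z=0
after 10: x0=0x96 x1=0xff x2=0x96 x3=0xf6 x4=0x5f x5=0x5f  N=1 Z=0
-- IRQ taken; context saved, return-PC = 11 --

K = 10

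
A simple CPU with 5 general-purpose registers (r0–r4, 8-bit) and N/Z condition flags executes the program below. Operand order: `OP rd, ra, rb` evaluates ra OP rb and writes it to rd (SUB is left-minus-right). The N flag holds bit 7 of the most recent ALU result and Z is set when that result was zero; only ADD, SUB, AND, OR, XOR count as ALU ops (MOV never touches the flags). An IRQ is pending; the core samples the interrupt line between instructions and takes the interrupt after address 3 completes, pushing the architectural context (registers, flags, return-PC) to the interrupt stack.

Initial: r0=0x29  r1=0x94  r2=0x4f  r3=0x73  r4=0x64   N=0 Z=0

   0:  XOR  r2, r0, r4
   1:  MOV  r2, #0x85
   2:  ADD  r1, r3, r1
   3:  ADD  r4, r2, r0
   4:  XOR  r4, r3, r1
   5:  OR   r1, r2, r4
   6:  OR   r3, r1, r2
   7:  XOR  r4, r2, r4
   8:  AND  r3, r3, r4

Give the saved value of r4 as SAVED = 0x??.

after  0: r0=0x29 r1=0x94 r2=0x4d r3=0x73 r4=0x64  N=0 Z=0
after  1: r0=0x29 r1=0x94 r2=0x85 r3=0x73 r4=0x64  N=0 Z=0
after  2: r0=0x29 r1=0x07 r2=0x85 r3=0x73 r4=0x64  N=0 Z=0
after  3: r0=0x29 r1=0x07 r2=0x85 r3=0x73 r4=0xae  N=1 Z=0
-- IRQ taken; context saved, return-PC = 4 --

SAVED = 0xae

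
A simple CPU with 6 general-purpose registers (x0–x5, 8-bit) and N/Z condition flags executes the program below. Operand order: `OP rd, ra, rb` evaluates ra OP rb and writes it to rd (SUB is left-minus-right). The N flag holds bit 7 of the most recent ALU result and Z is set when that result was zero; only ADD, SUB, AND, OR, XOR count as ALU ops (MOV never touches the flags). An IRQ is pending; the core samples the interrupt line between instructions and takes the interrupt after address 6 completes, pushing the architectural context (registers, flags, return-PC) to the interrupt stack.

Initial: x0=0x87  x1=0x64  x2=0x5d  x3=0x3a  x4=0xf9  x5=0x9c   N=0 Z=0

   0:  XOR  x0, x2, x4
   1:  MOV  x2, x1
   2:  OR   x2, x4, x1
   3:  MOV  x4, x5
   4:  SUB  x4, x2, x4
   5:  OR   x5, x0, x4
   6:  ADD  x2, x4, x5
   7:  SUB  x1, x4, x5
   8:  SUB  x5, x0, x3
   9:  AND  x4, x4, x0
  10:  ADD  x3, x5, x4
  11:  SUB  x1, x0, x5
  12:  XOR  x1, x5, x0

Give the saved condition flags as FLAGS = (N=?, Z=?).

FLAGS = (N=0, Z=0)

after  0: x0=0xa4 x1=0x64 x2=0x5d x3=0x3a x4=0xf9 x5=0x9c  N=1 Z=0
after  1: x0=0xa4 x1=0x64 x2=0x64 x3=0x3a x4=0xf9 x5=0x9c  N=1 Z=0
after  2: x0=0xa4 x1=0x64 x2=0xfd x3=0x3a x4=0xf9 x5=0x9c  N=1 Z=0
after  3: x0=0xa4 x1=0x64 x2=0xfd x3=0x3a x4=0x9c x5=0x9c  N=1 Z=0
after  4: x0=0xa4 x1=0x64 x2=0xfd x3=0x3a x4=0x61 x5=0x9c  N=0 Z=0
after  5: x0=0xa4 x1=0x64 x2=0xfd x3=0x3a x4=0x61 x5=0xe5  N=1 Z=0
after  6: x0=0xa4 x1=0x64 x2=0x46 x3=0x3a x4=0x61 x5=0xe5  N=0 Z=0
-- IRQ taken; context saved, return-PC = 7 --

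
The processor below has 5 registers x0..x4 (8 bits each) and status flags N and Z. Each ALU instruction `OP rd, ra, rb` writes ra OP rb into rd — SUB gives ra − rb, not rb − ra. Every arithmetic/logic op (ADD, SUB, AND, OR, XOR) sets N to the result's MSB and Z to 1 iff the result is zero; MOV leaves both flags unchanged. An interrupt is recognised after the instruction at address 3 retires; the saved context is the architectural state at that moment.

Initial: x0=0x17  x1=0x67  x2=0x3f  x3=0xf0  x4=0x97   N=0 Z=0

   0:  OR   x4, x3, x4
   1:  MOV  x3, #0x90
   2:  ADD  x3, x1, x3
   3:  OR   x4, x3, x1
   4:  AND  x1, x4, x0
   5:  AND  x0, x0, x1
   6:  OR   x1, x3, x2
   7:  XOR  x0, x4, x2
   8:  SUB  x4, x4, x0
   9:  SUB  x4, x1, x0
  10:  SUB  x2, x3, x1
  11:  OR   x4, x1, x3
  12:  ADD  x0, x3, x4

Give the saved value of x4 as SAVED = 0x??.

SAVED = 0xf7

after  0: x0=0x17 x1=0x67 x2=0x3f x3=0xf0 x4=0xf7  N=1 Z=0
after  1: x0=0x17 x1=0x67 x2=0x3f x3=0x90 x4=0xf7  N=1 Z=0
after  2: x0=0x17 x1=0x67 x2=0x3f x3=0xf7 x4=0xf7  N=1 Z=0
after  3: x0=0x17 x1=0x67 x2=0x3f x3=0xf7 x4=0xf7  N=1 Z=0
-- IRQ taken; context saved, return-PC = 4 --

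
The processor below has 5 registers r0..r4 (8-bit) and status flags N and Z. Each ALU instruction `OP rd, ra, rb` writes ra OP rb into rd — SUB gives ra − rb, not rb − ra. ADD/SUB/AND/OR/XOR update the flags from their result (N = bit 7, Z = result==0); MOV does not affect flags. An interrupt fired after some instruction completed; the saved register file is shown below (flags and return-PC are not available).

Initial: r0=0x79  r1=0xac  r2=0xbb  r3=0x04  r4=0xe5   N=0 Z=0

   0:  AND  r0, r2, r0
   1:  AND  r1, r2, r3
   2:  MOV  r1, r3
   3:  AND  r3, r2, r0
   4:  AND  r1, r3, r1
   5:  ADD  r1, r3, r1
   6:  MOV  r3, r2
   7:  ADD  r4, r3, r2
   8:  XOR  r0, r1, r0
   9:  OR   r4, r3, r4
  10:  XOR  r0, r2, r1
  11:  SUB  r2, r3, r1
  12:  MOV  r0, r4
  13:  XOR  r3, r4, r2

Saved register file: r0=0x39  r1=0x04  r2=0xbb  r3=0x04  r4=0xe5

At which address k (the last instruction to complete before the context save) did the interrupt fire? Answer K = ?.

after  0: r0=0x39 r1=0xac r2=0xbb r3=0x04 r4=0xe5  N=0 Z=0
after  1: r0=0x39 r1=0x00 r2=0xbb r3=0x04 r4=0xe5  N=0 Z=1
after  2: r0=0x39 r1=0x04 r2=0xbb r3=0x04 r4=0xe5  N=0 Z=1
-- IRQ taken; context saved, return-PC = 3 --

K = 2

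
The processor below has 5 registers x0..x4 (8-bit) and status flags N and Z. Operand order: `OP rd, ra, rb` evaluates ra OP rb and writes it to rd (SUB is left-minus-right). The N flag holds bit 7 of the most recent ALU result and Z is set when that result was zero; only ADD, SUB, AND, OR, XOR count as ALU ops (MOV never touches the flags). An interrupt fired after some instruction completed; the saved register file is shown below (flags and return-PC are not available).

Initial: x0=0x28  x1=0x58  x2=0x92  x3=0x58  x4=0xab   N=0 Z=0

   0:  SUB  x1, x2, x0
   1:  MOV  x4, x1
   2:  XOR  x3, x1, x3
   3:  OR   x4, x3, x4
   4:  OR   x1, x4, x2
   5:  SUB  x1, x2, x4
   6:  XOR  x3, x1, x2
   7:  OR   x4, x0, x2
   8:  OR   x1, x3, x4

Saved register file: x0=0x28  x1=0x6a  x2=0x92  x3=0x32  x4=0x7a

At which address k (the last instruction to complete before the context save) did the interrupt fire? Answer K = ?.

K = 3

after  0: x0=0x28 x1=0x6a x2=0x92 x3=0x58 x4=0xab  N=0 Z=0
after  1: x0=0x28 x1=0x6a x2=0x92 x3=0x58 x4=0x6a  N=0 Z=0
after  2: x0=0x28 x1=0x6a x2=0x92 x3=0x32 x4=0x6a  N=0 Z=0
after  3: x0=0x28 x1=0x6a x2=0x92 x3=0x32 x4=0x7a  N=0 Z=0
-- IRQ taken; context saved, return-PC = 4 --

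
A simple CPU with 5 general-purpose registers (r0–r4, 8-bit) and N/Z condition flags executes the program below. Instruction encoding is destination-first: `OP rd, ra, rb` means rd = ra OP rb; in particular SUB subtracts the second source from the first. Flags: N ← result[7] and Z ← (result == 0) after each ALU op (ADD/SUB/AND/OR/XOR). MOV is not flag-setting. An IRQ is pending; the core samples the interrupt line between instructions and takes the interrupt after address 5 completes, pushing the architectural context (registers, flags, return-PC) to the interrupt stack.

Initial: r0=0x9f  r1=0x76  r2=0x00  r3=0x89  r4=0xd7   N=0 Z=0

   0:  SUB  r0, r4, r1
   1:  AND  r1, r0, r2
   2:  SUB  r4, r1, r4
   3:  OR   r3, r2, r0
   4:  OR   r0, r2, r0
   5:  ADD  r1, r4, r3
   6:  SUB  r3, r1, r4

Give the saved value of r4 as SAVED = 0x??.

SAVED = 0x29

after  0: r0=0x61 r1=0x76 r2=0x00 r3=0x89 r4=0xd7  N=0 Z=0
after  1: r0=0x61 r1=0x00 r2=0x00 r3=0x89 r4=0xd7  N=0 Z=1
after  2: r0=0x61 r1=0x00 r2=0x00 r3=0x89 r4=0x29  N=0 Z=0
after  3: r0=0x61 r1=0x00 r2=0x00 r3=0x61 r4=0x29  N=0 Z=0
after  4: r0=0x61 r1=0x00 r2=0x00 r3=0x61 r4=0x29  N=0 Z=0
after  5: r0=0x61 r1=0x8a r2=0x00 r3=0x61 r4=0x29  N=1 Z=0
-- IRQ taken; context saved, return-PC = 6 --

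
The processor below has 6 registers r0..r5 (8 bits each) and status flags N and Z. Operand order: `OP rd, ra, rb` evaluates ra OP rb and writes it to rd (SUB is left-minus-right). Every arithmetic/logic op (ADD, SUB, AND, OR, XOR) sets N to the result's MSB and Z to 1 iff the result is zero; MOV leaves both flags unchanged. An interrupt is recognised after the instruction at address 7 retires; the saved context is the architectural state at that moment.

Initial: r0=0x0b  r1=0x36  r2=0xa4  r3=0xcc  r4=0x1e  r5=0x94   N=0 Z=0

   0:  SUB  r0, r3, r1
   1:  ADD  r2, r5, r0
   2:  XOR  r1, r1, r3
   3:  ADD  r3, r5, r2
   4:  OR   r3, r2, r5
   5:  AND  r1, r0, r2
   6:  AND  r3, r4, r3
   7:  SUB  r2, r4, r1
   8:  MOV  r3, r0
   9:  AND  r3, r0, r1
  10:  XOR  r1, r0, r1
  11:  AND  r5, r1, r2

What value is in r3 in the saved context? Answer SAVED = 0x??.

after  0: r0=0x96 r1=0x36 r2=0xa4 r3=0xcc r4=0x1e r5=0x94  N=1 Z=0
after  1: r0=0x96 r1=0x36 r2=0x2a r3=0xcc r4=0x1e r5=0x94  N=0 Z=0
after  2: r0=0x96 r1=0xfa r2=0x2a r3=0xcc r4=0x1e r5=0x94  N=1 Z=0
after  3: r0=0x96 r1=0xfa r2=0x2a r3=0xbe r4=0x1e r5=0x94  N=1 Z=0
after  4: r0=0x96 r1=0xfa r2=0x2a r3=0xbe r4=0x1e r5=0x94  N=1 Z=0
after  5: r0=0x96 r1=0x02 r2=0x2a r3=0xbe r4=0x1e r5=0x94  N=0 Z=0
after  6: r0=0x96 r1=0x02 r2=0x2a r3=0x1e r4=0x1e r5=0x94  N=0 Z=0
after  7: r0=0x96 r1=0x02 r2=0x1c r3=0x1e r4=0x1e r5=0x94  N=0 Z=0
-- IRQ taken; context saved, return-PC = 8 --

SAVED = 0x1e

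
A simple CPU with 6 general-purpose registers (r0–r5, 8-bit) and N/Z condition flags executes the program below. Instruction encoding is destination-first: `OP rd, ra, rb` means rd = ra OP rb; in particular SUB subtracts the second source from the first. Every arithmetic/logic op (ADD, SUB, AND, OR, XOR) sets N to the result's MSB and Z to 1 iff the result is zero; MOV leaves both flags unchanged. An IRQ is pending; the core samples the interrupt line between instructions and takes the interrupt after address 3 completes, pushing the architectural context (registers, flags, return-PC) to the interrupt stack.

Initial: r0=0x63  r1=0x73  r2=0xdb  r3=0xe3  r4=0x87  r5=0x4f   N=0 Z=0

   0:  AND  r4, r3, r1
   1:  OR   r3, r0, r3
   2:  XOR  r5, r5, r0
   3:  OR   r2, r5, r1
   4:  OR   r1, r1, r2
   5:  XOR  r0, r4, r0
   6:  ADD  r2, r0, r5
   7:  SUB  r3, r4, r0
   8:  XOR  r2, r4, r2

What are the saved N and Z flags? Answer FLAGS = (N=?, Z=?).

FLAGS = (N=0, Z=0)

after  0: r0=0x63 r1=0x73 r2=0xdb r3=0xe3 r4=0x63 r5=0x4f  N=0 Z=0
after  1: r0=0x63 r1=0x73 r2=0xdb r3=0xe3 r4=0x63 r5=0x4f  N=1 Z=0
after  2: r0=0x63 r1=0x73 r2=0xdb r3=0xe3 r4=0x63 r5=0x2c  N=0 Z=0
after  3: r0=0x63 r1=0x73 r2=0x7f r3=0xe3 r4=0x63 r5=0x2c  N=0 Z=0
-- IRQ taken; context saved, return-PC = 4 --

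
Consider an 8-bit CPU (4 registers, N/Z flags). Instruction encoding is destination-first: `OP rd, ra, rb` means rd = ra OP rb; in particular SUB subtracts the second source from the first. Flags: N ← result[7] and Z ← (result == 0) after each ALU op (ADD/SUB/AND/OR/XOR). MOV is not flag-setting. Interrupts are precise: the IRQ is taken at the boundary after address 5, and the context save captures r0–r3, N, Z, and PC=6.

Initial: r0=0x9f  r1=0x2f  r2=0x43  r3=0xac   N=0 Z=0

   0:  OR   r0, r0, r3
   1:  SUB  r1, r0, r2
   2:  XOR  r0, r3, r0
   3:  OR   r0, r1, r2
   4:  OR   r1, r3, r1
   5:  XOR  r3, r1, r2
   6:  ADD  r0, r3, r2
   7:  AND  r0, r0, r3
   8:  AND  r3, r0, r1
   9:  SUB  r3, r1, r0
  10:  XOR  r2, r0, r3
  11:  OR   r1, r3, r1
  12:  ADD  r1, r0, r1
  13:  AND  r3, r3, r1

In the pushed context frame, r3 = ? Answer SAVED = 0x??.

after  0: r0=0xbf r1=0x2f r2=0x43 r3=0xac  N=1 Z=0
after  1: r0=0xbf r1=0x7c r2=0x43 r3=0xac  N=0 Z=0
after  2: r0=0x13 r1=0x7c r2=0x43 r3=0xac  N=0 Z=0
after  3: r0=0x7f r1=0x7c r2=0x43 r3=0xac  N=0 Z=0
after  4: r0=0x7f r1=0xfc r2=0x43 r3=0xac  N=1 Z=0
after  5: r0=0x7f r1=0xfc r2=0x43 r3=0xbf  N=1 Z=0
-- IRQ taken; context saved, return-PC = 6 --

SAVED = 0xbf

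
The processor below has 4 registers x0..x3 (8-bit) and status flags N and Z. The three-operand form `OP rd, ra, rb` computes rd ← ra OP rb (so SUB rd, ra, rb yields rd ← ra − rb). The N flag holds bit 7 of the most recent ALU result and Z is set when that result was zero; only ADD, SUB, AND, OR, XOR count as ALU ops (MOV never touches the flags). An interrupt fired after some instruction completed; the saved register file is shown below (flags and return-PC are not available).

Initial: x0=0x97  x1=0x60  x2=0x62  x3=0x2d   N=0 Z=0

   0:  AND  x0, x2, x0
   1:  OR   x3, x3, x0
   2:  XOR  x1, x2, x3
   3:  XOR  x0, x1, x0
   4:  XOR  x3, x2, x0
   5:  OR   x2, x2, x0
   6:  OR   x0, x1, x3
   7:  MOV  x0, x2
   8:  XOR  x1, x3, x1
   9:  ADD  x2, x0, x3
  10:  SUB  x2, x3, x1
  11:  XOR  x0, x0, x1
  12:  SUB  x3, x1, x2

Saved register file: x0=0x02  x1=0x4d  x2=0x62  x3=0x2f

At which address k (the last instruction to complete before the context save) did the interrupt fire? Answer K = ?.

after  0: x0=0x02 x1=0x60 x2=0x62 x3=0x2d  N=0 Z=0
after  1: x0=0x02 x1=0x60 x2=0x62 x3=0x2f  N=0 Z=0
after  2: x0=0x02 x1=0x4d x2=0x62 x3=0x2f  N=0 Z=0
-- IRQ taken; context saved, return-PC = 3 --

K = 2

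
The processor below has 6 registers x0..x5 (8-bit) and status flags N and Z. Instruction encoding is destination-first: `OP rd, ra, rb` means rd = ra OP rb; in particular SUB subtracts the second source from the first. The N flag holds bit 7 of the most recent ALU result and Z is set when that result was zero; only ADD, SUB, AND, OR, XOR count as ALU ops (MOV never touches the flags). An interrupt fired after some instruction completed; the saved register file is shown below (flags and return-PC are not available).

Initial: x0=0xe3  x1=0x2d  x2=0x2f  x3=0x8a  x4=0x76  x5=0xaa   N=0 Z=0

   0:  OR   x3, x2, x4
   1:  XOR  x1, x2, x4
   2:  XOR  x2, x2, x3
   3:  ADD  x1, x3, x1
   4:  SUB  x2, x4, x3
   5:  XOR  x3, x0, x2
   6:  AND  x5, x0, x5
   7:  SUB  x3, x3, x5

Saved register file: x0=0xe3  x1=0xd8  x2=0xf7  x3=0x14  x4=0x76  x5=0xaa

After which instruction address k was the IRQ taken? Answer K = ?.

after  0: x0=0xe3 x1=0x2d x2=0x2f x3=0x7f x4=0x76 x5=0xaa  N=0 Z=0
after  1: x0=0xe3 x1=0x59 x2=0x2f x3=0x7f x4=0x76 x5=0xaa  N=0 Z=0
after  2: x0=0xe3 x1=0x59 x2=0x50 x3=0x7f x4=0x76 x5=0xaa  N=0 Z=0
after  3: x0=0xe3 x1=0xd8 x2=0x50 x3=0x7f x4=0x76 x5=0xaa  N=1 Z=0
after  4: x0=0xe3 x1=0xd8 x2=0xf7 x3=0x7f x4=0x76 x5=0xaa  N=1 Z=0
after  5: x0=0xe3 x1=0xd8 x2=0xf7 x3=0x14 x4=0x76 x5=0xaa  N=0 Z=0
-- IRQ taken; context saved, return-PC = 6 --

K = 5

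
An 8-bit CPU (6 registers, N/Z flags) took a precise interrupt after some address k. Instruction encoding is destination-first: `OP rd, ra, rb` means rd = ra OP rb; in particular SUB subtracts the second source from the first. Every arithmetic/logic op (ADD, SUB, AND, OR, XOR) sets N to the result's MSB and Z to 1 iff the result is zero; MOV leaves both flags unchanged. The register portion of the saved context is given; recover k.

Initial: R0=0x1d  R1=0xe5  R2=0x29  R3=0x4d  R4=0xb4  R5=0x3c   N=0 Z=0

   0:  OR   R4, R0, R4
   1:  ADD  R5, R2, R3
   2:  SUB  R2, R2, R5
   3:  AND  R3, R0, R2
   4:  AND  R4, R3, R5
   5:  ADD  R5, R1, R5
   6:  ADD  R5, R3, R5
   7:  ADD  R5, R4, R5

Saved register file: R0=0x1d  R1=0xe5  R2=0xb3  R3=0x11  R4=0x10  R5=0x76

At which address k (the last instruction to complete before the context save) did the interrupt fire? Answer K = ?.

K = 4

after  0: R0=0x1d R1=0xe5 R2=0x29 R3=0x4d R4=0xbd R5=0x3c  N=1 Z=0
after  1: R0=0x1d R1=0xe5 R2=0x29 R3=0x4d R4=0xbd R5=0x76  N=0 Z=0
after  2: R0=0x1d R1=0xe5 R2=0xb3 R3=0x4d R4=0xbd R5=0x76  N=1 Z=0
after  3: R0=0x1d R1=0xe5 R2=0xb3 R3=0x11 R4=0xbd R5=0x76  N=0 Z=0
after  4: R0=0x1d R1=0xe5 R2=0xb3 R3=0x11 R4=0x10 R5=0x76  N=0 Z=0
-- IRQ taken; context saved, return-PC = 5 --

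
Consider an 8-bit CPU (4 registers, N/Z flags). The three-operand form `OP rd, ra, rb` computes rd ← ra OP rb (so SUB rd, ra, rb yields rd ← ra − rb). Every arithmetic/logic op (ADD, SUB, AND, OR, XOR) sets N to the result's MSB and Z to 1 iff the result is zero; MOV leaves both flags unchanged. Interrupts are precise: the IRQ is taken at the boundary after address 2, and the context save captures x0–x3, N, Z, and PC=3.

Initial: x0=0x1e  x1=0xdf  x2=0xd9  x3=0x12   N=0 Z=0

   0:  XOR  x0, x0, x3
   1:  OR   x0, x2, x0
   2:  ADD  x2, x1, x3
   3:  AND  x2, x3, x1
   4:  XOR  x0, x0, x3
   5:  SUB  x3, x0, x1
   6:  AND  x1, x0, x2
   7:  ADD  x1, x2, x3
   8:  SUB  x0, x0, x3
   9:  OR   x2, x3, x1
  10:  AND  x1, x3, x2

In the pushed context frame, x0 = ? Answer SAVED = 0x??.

SAVED = 0xdd

after  0: x0=0x0c x1=0xdf x2=0xd9 x3=0x12  N=0 Z=0
after  1: x0=0xdd x1=0xdf x2=0xd9 x3=0x12  N=1 Z=0
after  2: x0=0xdd x1=0xdf x2=0xf1 x3=0x12  N=1 Z=0
-- IRQ taken; context saved, return-PC = 3 --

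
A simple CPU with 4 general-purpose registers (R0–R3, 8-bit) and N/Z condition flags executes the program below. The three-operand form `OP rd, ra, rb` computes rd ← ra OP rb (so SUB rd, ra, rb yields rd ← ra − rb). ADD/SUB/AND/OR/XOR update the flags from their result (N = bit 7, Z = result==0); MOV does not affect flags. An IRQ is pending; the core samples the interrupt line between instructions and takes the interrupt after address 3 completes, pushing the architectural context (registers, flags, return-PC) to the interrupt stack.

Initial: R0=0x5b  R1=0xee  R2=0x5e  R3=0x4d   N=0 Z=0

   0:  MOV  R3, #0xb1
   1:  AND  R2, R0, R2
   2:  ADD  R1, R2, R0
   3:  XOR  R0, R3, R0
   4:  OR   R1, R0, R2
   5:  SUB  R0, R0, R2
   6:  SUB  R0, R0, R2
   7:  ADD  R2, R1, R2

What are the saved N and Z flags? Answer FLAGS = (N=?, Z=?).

FLAGS = (N=1, Z=0)

after  0: R0=0x5b R1=0xee R2=0x5e R3=0xb1  N=0 Z=0
after  1: R0=0x5b R1=0xee R2=0x5a R3=0xb1  N=0 Z=0
after  2: R0=0x5b R1=0xb5 R2=0x5a R3=0xb1  N=1 Z=0
after  3: R0=0xea R1=0xb5 R2=0x5a R3=0xb1  N=1 Z=0
-- IRQ taken; context saved, return-PC = 4 --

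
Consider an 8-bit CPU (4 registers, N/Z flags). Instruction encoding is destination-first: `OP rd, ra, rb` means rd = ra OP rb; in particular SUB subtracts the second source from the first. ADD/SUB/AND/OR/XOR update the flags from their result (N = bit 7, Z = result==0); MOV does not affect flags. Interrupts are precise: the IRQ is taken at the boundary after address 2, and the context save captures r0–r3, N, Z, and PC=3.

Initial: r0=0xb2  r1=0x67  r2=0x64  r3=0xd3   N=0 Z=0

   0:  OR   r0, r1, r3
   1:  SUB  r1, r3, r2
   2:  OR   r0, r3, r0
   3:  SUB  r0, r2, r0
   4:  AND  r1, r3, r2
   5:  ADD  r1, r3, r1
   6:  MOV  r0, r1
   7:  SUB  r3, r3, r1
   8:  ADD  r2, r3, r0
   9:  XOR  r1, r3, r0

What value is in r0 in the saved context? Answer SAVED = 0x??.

after  0: r0=0xf7 r1=0x67 r2=0x64 r3=0xd3  N=1 Z=0
after  1: r0=0xf7 r1=0x6f r2=0x64 r3=0xd3  N=0 Z=0
after  2: r0=0xf7 r1=0x6f r2=0x64 r3=0xd3  N=1 Z=0
-- IRQ taken; context saved, return-PC = 3 --

SAVED = 0xf7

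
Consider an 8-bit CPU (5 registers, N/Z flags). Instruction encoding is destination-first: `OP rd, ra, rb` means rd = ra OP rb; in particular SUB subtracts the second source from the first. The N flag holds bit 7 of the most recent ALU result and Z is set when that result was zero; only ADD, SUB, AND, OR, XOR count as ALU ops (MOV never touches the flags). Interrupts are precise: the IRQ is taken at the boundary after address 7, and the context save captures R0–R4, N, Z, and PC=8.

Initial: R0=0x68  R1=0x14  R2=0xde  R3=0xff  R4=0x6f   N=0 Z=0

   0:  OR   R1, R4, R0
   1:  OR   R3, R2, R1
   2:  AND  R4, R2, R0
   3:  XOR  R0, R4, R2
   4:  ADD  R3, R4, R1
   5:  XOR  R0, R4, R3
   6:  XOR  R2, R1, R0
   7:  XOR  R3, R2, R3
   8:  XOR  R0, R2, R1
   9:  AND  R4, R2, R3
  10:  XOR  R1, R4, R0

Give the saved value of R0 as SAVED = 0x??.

after  0: R0=0x68 R1=0x6f R2=0xde R3=0xff R4=0x6f  N=0 Z=0
after  1: R0=0x68 R1=0x6f R2=0xde R3=0xff R4=0x6f  N=1 Z=0
after  2: R0=0x68 R1=0x6f R2=0xde R3=0xff R4=0x48  N=0 Z=0
after  3: R0=0x96 R1=0x6f R2=0xde R3=0xff R4=0x48  N=1 Z=0
after  4: R0=0x96 R1=0x6f R2=0xde R3=0xb7 R4=0x48  N=1 Z=0
after  5: R0=0xff R1=0x6f R2=0xde R3=0xb7 R4=0x48  N=1 Z=0
after  6: R0=0xff R1=0x6f R2=0x90 R3=0xb7 R4=0x48  N=1 Z=0
after  7: R0=0xff R1=0x6f R2=0x90 R3=0x27 R4=0x48  N=0 Z=0
-- IRQ taken; context saved, return-PC = 8 --

SAVED = 0xff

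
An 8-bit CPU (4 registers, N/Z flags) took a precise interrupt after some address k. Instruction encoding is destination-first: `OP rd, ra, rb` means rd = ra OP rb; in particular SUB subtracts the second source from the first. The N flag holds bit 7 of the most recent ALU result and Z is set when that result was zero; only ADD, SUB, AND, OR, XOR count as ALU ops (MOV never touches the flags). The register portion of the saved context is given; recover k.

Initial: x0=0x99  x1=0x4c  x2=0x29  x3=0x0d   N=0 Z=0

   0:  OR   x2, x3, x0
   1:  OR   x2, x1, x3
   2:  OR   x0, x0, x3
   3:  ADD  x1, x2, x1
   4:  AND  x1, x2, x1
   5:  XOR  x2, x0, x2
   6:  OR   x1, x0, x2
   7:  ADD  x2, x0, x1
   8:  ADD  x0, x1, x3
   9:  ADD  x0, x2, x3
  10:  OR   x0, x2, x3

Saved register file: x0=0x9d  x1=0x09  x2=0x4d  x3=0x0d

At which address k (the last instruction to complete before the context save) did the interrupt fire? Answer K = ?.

K = 4

after  0: x0=0x99 x1=0x4c x2=0x9d x3=0x0d  N=1 Z=0
after  1: x0=0x99 x1=0x4c x2=0x4d x3=0x0d  N=0 Z=0
after  2: x0=0x9d x1=0x4c x2=0x4d x3=0x0d  N=1 Z=0
after  3: x0=0x9d x1=0x99 x2=0x4d x3=0x0d  N=1 Z=0
after  4: x0=0x9d x1=0x09 x2=0x4d x3=0x0d  N=0 Z=0
-- IRQ taken; context saved, return-PC = 5 --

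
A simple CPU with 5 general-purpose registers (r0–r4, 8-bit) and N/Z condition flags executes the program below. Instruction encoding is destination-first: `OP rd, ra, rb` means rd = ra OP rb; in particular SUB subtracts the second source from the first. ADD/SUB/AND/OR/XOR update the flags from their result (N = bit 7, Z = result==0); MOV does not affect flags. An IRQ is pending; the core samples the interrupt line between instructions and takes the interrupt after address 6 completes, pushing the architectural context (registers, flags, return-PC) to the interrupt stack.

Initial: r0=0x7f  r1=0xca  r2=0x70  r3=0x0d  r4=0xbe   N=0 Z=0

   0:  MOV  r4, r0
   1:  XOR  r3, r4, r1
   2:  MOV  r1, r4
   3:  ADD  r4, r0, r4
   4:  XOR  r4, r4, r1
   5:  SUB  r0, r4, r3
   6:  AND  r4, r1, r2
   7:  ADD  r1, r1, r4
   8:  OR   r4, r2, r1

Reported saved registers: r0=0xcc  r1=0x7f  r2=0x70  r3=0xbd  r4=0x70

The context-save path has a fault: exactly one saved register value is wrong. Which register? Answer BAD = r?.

BAD = r3

after  0: r0=0x7f r1=0xca r2=0x70 r3=0x0d r4=0x7f  N=0 Z=0
after  1: r0=0x7f r1=0xca r2=0x70 r3=0xb5 r4=0x7f  N=1 Z=0
after  2: r0=0x7f r1=0x7f r2=0x70 r3=0xb5 r4=0x7f  N=1 Z=0
after  3: r0=0x7f r1=0x7f r2=0x70 r3=0xb5 r4=0xfe  N=1 Z=0
after  4: r0=0x7f r1=0x7f r2=0x70 r3=0xb5 r4=0x81  N=1 Z=0
after  5: r0=0xcc r1=0x7f r2=0x70 r3=0xb5 r4=0x81  N=1 Z=0
after  6: r0=0xcc r1=0x7f r2=0x70 r3=0xb5 r4=0x70  N=0 Z=0
-- IRQ taken; context saved, return-PC = 7 --
mismatch: r3: reported 0xbd vs actual 0xb5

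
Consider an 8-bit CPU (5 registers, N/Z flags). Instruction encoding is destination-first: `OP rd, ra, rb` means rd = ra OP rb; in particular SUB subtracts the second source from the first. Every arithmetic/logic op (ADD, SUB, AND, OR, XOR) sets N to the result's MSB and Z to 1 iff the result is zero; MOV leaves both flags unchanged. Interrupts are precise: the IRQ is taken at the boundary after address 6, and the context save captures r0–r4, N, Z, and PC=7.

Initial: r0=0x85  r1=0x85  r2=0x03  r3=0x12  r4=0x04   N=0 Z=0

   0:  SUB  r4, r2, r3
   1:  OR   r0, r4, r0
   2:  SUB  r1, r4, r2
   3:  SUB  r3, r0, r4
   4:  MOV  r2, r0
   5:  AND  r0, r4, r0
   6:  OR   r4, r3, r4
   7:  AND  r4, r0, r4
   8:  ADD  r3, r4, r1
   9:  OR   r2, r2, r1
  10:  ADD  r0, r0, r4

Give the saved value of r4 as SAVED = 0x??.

SAVED = 0xf5

after  0: r0=0x85 r1=0x85 r2=0x03 r3=0x12 r4=0xf1  N=1 Z=0
after  1: r0=0xf5 r1=0x85 r2=0x03 r3=0x12 r4=0xf1  N=1 Z=0
after  2: r0=0xf5 r1=0xee r2=0x03 r3=0x12 r4=0xf1  N=1 Z=0
after  3: r0=0xf5 r1=0xee r2=0x03 r3=0x04 r4=0xf1  N=0 Z=0
after  4: r0=0xf5 r1=0xee r2=0xf5 r3=0x04 r4=0xf1  N=0 Z=0
after  5: r0=0xf1 r1=0xee r2=0xf5 r3=0x04 r4=0xf1  N=1 Z=0
after  6: r0=0xf1 r1=0xee r2=0xf5 r3=0x04 r4=0xf5  N=1 Z=0
-- IRQ taken; context saved, return-PC = 7 --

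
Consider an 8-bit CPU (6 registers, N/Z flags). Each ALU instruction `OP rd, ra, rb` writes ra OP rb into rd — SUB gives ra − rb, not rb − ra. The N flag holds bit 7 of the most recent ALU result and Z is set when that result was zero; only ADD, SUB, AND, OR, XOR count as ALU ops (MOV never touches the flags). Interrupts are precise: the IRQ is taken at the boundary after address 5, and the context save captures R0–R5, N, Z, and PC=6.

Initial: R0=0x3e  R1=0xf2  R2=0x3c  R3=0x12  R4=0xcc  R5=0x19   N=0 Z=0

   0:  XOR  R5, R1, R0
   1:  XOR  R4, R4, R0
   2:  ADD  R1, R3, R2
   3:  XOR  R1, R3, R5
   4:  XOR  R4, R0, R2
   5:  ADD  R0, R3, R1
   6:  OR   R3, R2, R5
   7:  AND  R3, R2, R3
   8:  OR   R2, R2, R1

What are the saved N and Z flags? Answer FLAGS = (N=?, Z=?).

FLAGS = (N=1, Z=0)

after  0: R0=0x3e R1=0xf2 R2=0x3c R3=0x12 R4=0xcc R5=0xcc  N=1 Z=0
after  1: R0=0x3e R1=0xf2 R2=0x3c R3=0x12 R4=0xf2 R5=0xcc  N=1 Z=0
after  2: R0=0x3e R1=0x4e R2=0x3c R3=0x12 R4=0xf2 R5=0xcc  N=0 Z=0
after  3: R0=0x3e R1=0xde R2=0x3c R3=0x12 R4=0xf2 R5=0xcc  N=1 Z=0
after  4: R0=0x3e R1=0xde R2=0x3c R3=0x12 R4=0x02 R5=0xcc  N=0 Z=0
after  5: R0=0xf0 R1=0xde R2=0x3c R3=0x12 R4=0x02 R5=0xcc  N=1 Z=0
-- IRQ taken; context saved, return-PC = 6 --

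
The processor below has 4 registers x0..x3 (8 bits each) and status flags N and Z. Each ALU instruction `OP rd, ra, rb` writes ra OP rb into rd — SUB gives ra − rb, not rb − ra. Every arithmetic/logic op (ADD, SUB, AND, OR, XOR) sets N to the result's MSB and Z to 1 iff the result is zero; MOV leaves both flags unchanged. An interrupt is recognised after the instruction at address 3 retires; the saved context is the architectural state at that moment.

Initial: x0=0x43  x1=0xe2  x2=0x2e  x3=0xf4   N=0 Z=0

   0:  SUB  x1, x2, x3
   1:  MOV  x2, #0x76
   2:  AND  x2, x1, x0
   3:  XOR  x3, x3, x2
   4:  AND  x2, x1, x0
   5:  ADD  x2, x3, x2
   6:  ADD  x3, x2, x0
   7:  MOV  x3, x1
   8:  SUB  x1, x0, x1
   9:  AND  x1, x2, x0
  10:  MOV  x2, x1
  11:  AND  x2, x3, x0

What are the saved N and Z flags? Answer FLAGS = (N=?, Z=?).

FLAGS = (N=1, Z=0)

after  0: x0=0x43 x1=0x3a x2=0x2e x3=0xf4  N=0 Z=0
after  1: x0=0x43 x1=0x3a x2=0x76 x3=0xf4  N=0 Z=0
after  2: x0=0x43 x1=0x3a x2=0x02 x3=0xf4  N=0 Z=0
after  3: x0=0x43 x1=0x3a x2=0x02 x3=0xf6  N=1 Z=0
-- IRQ taken; context saved, return-PC = 4 --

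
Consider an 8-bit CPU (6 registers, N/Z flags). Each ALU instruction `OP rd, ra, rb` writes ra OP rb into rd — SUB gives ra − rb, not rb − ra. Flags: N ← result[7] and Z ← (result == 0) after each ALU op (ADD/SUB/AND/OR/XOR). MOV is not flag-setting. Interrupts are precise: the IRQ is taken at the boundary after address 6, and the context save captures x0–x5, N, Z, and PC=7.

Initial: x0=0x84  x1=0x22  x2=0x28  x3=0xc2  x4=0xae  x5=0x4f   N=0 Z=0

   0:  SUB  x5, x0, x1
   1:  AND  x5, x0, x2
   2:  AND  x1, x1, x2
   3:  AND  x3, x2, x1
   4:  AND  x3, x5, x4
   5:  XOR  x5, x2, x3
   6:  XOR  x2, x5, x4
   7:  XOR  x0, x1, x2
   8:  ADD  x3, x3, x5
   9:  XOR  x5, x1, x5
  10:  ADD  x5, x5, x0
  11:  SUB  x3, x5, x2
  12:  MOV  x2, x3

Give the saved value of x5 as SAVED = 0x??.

SAVED = 0x28

after  0: x0=0x84 x1=0x22 x2=0x28 x3=0xc2 x4=0xae x5=0x62  N=0 Z=0
after  1: x0=0x84 x1=0x22 x2=0x28 x3=0xc2 x4=0xae x5=0x00  N=0 Z=1
after  2: x0=0x84 x1=0x20 x2=0x28 x3=0xc2 x4=0xae x5=0x00  N=0 Z=0
after  3: x0=0x84 x1=0x20 x2=0x28 x3=0x20 x4=0xae x5=0x00  N=0 Z=0
after  4: x0=0x84 x1=0x20 x2=0x28 x3=0x00 x4=0xae x5=0x00  N=0 Z=1
after  5: x0=0x84 x1=0x20 x2=0x28 x3=0x00 x4=0xae x5=0x28  N=0 Z=0
after  6: x0=0x84 x1=0x20 x2=0x86 x3=0x00 x4=0xae x5=0x28  N=1 Z=0
-- IRQ taken; context saved, return-PC = 7 --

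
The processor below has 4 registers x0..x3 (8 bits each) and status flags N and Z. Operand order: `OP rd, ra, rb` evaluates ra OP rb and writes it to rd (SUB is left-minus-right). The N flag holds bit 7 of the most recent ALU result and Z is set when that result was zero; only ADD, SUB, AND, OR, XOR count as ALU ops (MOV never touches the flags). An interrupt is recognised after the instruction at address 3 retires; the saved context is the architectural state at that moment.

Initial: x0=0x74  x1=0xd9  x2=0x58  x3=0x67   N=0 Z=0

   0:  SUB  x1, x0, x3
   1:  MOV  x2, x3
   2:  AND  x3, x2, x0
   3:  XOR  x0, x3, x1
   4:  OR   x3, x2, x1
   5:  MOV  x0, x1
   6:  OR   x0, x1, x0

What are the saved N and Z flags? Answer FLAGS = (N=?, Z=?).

after  0: x0=0x74 x1=0x0d x2=0x58 x3=0x67  N=0 Z=0
after  1: x0=0x74 x1=0x0d x2=0x67 x3=0x67  N=0 Z=0
after  2: x0=0x74 x1=0x0d x2=0x67 x3=0x64  N=0 Z=0
after  3: x0=0x69 x1=0x0d x2=0x67 x3=0x64  N=0 Z=0
-- IRQ taken; context saved, return-PC = 4 --

FLAGS = (N=0, Z=0)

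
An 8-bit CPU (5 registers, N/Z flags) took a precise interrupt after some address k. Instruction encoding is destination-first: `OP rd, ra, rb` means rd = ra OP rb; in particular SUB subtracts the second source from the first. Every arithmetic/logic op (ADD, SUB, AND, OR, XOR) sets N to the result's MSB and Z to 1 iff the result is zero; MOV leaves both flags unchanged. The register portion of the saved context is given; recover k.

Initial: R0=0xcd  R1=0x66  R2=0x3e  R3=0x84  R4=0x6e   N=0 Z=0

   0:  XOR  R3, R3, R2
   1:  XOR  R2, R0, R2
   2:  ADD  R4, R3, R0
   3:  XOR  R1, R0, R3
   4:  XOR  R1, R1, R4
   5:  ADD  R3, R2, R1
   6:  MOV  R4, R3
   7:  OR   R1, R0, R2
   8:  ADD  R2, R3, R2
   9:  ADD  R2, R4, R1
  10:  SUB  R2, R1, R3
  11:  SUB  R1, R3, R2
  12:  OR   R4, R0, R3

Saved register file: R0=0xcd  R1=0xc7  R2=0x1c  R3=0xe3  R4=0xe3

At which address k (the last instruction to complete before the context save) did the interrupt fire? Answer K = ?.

K = 11

after  0: R0=0xcd R1=0x66 R2=0x3e R3=0xba R4=0x6e  N=1 Z=0
after  1: R0=0xcd R1=0x66 R2=0xf3 R3=0xba R4=0x6e  N=1 Z=0
after  2: R0=0xcd R1=0x66 R2=0xf3 R3=0xba R4=0x87  N=1 Z=0
after  3: R0=0xcd R1=0x77 R2=0xf3 R3=0xba R4=0x87  N=0 Z=0
after  4: R0=0xcd R1=0xf0 R2=0xf3 R3=0xba R4=0x87  N=1 Z=0
after  5: R0=0xcd R1=0xf0 R2=0xf3 R3=0xe3 R4=0x87  N=1 Z=0
after  6: R0=0xcd R1=0xf0 R2=0xf3 R3=0xe3 R4=0xe3  N=1 Z=0
after  7: R0=0xcd R1=0xff R2=0xf3 R3=0xe3 R4=0xe3  N=1 Z=0
after  8: R0=0xcd R1=0xff R2=0xd6 R3=0xe3 R4=0xe3  N=1 Z=0
after  9: R0=0xcd R1=0xff R2=0xe2 R3=0xe3 R4=0xe3  N=1 Z=0
after 10: R0=0xcd R1=0xff R2=0x1c R3=0xe3 R4=0xe3  N=0 Z=0
after 11: R0=0xcd R1=0xc7 R2=0x1c R3=0xe3 R4=0xe3  N=1 Z=0
-- IRQ taken; context saved, return-PC = 12 --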